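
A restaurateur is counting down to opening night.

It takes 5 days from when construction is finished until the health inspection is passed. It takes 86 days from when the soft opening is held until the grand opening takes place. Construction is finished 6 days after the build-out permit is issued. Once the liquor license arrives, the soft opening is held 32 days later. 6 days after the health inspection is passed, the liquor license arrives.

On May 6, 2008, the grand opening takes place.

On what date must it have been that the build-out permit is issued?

Dec 23, 2007

The grand opening takes place: May 6, 2008.
The soft opening is held: May 6, 2008 − 86 days = Feb 10, 2008.
The liquor license arrives: Feb 10, 2008 − 32 days = Jan 9, 2008.
The health inspection is passed: Jan 9, 2008 − 6 days = Jan 3, 2008.
Construction is finished: Jan 3, 2008 − 5 days = Dec 29, 2007.
The build-out permit is issued: Dec 29, 2007 − 6 days = Dec 23, 2007.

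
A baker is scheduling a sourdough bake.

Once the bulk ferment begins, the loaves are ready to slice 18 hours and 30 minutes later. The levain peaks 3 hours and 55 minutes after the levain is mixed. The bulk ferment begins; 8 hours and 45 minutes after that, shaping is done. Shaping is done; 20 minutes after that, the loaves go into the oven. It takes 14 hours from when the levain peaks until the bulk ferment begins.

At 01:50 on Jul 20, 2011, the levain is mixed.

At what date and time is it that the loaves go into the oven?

The levain is mixed: 01:50 Jul 20, 2011.
The levain peaks: 01:50 Jul 20, 2011 + 3h55m = 05:45 Jul 20, 2011.
The bulk ferment begins: 05:45 Jul 20, 2011 + 14h = 19:45 Jul 20, 2011.
Shaping is done: 19:45 Jul 20, 2011 + 8h45m = 04:30 Jul 21, 2011.
The loaves go into the oven: 04:30 Jul 21, 2011 + 20m = 04:50 Jul 21, 2011.

04:50 on Jul 21, 2011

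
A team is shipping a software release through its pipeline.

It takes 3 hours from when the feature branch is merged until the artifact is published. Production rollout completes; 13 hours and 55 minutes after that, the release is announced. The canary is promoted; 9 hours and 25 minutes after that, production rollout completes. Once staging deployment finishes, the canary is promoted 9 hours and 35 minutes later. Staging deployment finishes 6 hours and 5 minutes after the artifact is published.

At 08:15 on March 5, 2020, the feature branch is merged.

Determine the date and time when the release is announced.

The feature branch is merged: 08:15 Mar 5, 2020.
The artifact is published: 08:15 Mar 5, 2020 + 3h = 11:15 Mar 5, 2020.
Staging deployment finishes: 11:15 Mar 5, 2020 + 6h05m = 17:20 Mar 5, 2020.
The canary is promoted: 17:20 Mar 5, 2020 + 9h35m = 02:55 Mar 6, 2020.
Production rollout completes: 02:55 Mar 6, 2020 + 9h25m = 12:20 Mar 6, 2020.
The release is announced: 12:20 Mar 6, 2020 + 13h55m = 02:15 Mar 7, 2020.

02:15 on March 7, 2020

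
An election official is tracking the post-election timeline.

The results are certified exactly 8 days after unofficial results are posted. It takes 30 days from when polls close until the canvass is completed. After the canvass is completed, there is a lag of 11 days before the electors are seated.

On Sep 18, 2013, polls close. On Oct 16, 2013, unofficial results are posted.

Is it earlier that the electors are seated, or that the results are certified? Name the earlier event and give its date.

The results are certified — Oct 24, 2013

Polls close: Sep 18, 2013.
The canvass is completed: Sep 18, 2013 + 30 days = Oct 18, 2013.
The electors are seated: Oct 18, 2013 + 11 days = Oct 29, 2013.
Unofficial results are posted: Oct 16, 2013.
The results are certified: Oct 16, 2013 + 8 days = Oct 24, 2013.
Comparing: the electors are seated on Oct 29, 2013 vs the results are certified on Oct 24, 2013. Earlier: the results are certified.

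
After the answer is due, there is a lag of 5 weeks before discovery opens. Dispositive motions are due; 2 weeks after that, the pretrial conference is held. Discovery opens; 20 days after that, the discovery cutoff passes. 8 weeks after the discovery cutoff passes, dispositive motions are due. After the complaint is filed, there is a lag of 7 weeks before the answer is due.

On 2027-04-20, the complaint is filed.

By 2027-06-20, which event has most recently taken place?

The answer is due

The complaint is filed: Apr 20, 2027.
The answer is due: Apr 20, 2027 + 7 weeks = Jun 8, 2027.
Discovery opens: Jun 8, 2027 + 5 weeks = Jul 13, 2027.
The discovery cutoff passes: Jul 13, 2027 + 20 days = Aug 2, 2027.
Dispositive motions are due: Aug 2, 2027 + 8 weeks = Sep 27, 2027.
The pretrial conference is held: Sep 27, 2027 + 2 weeks = Oct 11, 2027.
Jun 20, 2027 falls between when the answer is due (Jun 8, 2027) and when discovery opens (Jul 13, 2027).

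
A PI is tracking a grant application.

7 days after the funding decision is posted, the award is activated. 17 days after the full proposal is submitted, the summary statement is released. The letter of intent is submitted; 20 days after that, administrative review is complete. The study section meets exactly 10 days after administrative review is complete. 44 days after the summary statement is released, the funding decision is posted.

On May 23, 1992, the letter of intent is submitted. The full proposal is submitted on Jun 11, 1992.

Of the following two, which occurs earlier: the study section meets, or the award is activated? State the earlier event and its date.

The letter of intent is submitted: May 23, 1992.
Administrative review is complete: May 23, 1992 + 20 days = Jun 12, 1992.
The study section meets: Jun 12, 1992 + 10 days = Jun 22, 1992.
The full proposal is submitted: Jun 11, 1992.
The summary statement is released: Jun 11, 1992 + 17 days = Jun 28, 1992.
The funding decision is posted: Jun 28, 1992 + 44 days = Aug 11, 1992.
The award is activated: Aug 11, 1992 + 7 days = Aug 18, 1992.
Comparing: the study section meets on Jun 22, 1992 vs the award is activated on Aug 18, 1992. Earlier: the study section meets.

The study section meets — Jun 22, 1992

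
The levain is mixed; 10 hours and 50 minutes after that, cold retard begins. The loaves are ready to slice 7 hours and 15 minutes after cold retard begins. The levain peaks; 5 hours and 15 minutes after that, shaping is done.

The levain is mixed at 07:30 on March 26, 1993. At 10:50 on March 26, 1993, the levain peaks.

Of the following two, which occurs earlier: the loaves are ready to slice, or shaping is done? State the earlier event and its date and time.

The levain is mixed: 07:30 Mar 26, 1993.
Cold retard begins: 07:30 Mar 26, 1993 + 10h50m = 18:20 Mar 26, 1993.
The loaves are ready to slice: 18:20 Mar 26, 1993 + 7h15m = 01:35 Mar 27, 1993.
The levain peaks: 10:50 Mar 26, 1993.
Shaping is done: 10:50 Mar 26, 1993 + 5h15m = 16:05 Mar 26, 1993.
Comparing: the loaves are ready to slice at 01:35 Mar 27, 1993 vs shaping is done at 16:05 Mar 26, 1993. Earlier: shaping is done.

Shaping is done — 16:05 on March 26, 1993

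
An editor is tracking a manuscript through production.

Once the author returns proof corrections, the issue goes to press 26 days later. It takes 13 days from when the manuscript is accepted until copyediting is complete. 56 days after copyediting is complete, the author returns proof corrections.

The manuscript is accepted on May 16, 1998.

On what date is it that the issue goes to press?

The manuscript is accepted: May 16, 1998.
Copyediting is complete: May 16, 1998 + 13 days = May 29, 1998.
The author returns proof corrections: May 29, 1998 + 56 days = Jul 24, 1998.
The issue goes to press: Jul 24, 1998 + 26 days = Aug 19, 1998.

Aug 19, 1998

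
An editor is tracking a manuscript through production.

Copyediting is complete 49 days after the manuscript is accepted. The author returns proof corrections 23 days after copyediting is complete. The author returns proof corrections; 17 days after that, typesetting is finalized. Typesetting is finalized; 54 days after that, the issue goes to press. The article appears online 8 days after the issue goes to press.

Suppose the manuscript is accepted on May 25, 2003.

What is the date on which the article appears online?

The manuscript is accepted: May 25, 2003.
Copyediting is complete: May 25, 2003 + 49 days = Jul 13, 2003.
The author returns proof corrections: Jul 13, 2003 + 23 days = Aug 5, 2003.
Typesetting is finalized: Aug 5, 2003 + 17 days = Aug 22, 2003.
The issue goes to press: Aug 22, 2003 + 54 days = Oct 15, 2003.
The article appears online: Oct 15, 2003 + 8 days = Oct 23, 2003.

Oct 23, 2003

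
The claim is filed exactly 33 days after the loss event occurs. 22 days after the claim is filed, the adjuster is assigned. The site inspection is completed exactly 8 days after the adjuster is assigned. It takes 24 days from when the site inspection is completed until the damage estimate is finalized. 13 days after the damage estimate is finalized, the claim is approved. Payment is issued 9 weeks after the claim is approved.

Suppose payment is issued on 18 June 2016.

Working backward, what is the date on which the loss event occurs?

Payment is issued: Jun 18, 2016.
The claim is approved: Jun 18, 2016 − 9 weeks = Apr 16, 2016.
The damage estimate is finalized: Apr 16, 2016 − 13 days = Apr 3, 2016.
The site inspection is completed: Apr 3, 2016 − 24 days = Mar 10, 2016.
The adjuster is assigned: Mar 10, 2016 − 8 days = Mar 2, 2016.
The claim is filed: Mar 2, 2016 − 22 days = Feb 9, 2016.
The loss event occurs: Feb 9, 2016 − 33 days = Jan 7, 2016.

7 January 2016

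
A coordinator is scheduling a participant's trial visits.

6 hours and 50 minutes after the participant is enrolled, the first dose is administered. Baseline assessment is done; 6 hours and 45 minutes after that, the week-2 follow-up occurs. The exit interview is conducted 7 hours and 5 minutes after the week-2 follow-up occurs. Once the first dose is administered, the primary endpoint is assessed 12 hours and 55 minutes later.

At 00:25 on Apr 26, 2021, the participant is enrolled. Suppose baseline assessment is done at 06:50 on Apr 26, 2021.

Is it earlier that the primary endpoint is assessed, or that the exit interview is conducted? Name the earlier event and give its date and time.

The participant is enrolled: 00:25 Apr 26, 2021.
The first dose is administered: 00:25 Apr 26, 2021 + 6h50m = 07:15 Apr 26, 2021.
The primary endpoint is assessed: 07:15 Apr 26, 2021 + 12h55m = 20:10 Apr 26, 2021.
Baseline assessment is done: 06:50 Apr 26, 2021.
The week-2 follow-up occurs: 06:50 Apr 26, 2021 + 6h45m = 13:35 Apr 26, 2021.
The exit interview is conducted: 13:35 Apr 26, 2021 + 7h05m = 20:40 Apr 26, 2021.
Comparing: the primary endpoint is assessed at 20:10 Apr 26, 2021 vs the exit interview is conducted at 20:40 Apr 26, 2021. Earlier: the primary endpoint is assessed.

The primary endpoint is assessed — 20:10 on Apr 26, 2021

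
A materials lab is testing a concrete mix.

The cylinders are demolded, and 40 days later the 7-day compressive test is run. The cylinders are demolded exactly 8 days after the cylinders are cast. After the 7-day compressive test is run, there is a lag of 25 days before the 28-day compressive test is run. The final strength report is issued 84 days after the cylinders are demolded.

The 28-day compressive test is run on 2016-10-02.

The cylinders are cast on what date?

2016-07-21

The 28-day compressive test is run: Oct 2, 2016.
The 7-day compressive test is run: Oct 2, 2016 − 25 days = Sep 7, 2016.
The cylinders are demolded: Sep 7, 2016 − 40 days = Jul 29, 2016.
The cylinders are cast: Jul 29, 2016 − 8 days = Jul 21, 2016.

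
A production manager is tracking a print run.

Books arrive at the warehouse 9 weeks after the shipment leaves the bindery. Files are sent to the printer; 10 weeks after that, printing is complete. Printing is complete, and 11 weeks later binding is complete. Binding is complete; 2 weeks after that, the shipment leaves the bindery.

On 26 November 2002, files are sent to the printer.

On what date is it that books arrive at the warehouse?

Files are sent to the printer: Nov 26, 2002.
Printing is complete: Nov 26, 2002 + 10 weeks = Feb 4, 2003.
Binding is complete: Feb 4, 2003 + 11 weeks = Apr 22, 2003.
The shipment leaves the bindery: Apr 22, 2003 + 2 weeks = May 6, 2003.
Books arrive at the warehouse: May 6, 2003 + 9 weeks = Jul 8, 2003.

8 July 2003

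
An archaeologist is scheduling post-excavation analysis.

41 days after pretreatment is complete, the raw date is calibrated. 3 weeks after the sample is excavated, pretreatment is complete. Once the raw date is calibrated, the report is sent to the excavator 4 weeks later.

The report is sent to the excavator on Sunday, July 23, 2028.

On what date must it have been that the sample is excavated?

Monday, April 24, 2028

The report is sent to the excavator: Jul 23, 2028.
The raw date is calibrated: Jul 23, 2028 − 4 weeks = Jun 25, 2028.
Pretreatment is complete: Jun 25, 2028 − 41 days = May 15, 2028.
The sample is excavated: May 15, 2028 − 3 weeks = Apr 24, 2028.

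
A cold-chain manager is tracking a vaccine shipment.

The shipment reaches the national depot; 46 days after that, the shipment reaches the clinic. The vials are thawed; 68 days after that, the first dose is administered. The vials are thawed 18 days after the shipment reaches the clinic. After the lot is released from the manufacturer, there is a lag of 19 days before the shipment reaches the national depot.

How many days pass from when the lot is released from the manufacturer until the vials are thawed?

83 days

Causal path: the lot is released from the manufacturer → the shipment reaches the national depot → the shipment reaches the clinic → the vials are thawed.
Total delay along the path: 19 + 46 + 18 = 83 days.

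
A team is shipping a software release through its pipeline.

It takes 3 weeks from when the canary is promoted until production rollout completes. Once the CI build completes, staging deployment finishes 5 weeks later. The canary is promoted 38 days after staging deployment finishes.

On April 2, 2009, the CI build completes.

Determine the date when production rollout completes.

The CI build completes: Apr 2, 2009.
Staging deployment finishes: Apr 2, 2009 + 5 weeks = May 7, 2009.
The canary is promoted: May 7, 2009 + 38 days = Jun 14, 2009.
Production rollout completes: Jun 14, 2009 + 3 weeks = Jul 5, 2009.

July 5, 2009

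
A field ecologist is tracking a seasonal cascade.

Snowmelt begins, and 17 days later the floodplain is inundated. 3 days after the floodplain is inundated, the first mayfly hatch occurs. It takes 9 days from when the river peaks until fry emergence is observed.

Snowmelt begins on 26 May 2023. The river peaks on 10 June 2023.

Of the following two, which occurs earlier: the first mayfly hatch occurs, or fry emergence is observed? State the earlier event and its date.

The first mayfly hatch occurs — 15 June 2023

Snowmelt begins: May 26, 2023.
The floodplain is inundated: May 26, 2023 + 17 days = Jun 12, 2023.
The first mayfly hatch occurs: Jun 12, 2023 + 3 days = Jun 15, 2023.
The river peaks: Jun 10, 2023.
Fry emergence is observed: Jun 10, 2023 + 9 days = Jun 19, 2023.
Comparing: the first mayfly hatch occurs on Jun 15, 2023 vs fry emergence is observed on Jun 19, 2023. Earlier: the first mayfly hatch occurs.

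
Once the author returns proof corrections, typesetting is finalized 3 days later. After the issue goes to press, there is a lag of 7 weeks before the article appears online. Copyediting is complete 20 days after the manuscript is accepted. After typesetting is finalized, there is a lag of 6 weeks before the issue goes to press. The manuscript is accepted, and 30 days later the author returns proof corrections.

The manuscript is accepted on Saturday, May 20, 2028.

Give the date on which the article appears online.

The manuscript is accepted: May 20, 2028.
The author returns proof corrections: May 20, 2028 + 30 days = Jun 19, 2028.
Typesetting is finalized: Jun 19, 2028 + 3 days = Jun 22, 2028.
The issue goes to press: Jun 22, 2028 + 6 weeks = Aug 3, 2028.
The article appears online: Aug 3, 2028 + 7 weeks = Sep 21, 2028.

Thursday, September 21, 2028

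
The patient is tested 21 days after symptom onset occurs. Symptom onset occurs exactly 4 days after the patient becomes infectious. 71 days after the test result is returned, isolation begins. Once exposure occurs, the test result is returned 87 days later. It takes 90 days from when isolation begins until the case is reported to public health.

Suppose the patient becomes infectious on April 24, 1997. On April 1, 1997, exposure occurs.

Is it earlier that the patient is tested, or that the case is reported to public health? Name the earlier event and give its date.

The patient becomes infectious: Apr 24, 1997.
Symptom onset occurs: Apr 24, 1997 + 4 days = Apr 28, 1997.
The patient is tested: Apr 28, 1997 + 21 days = May 19, 1997.
Exposure occurs: Apr 1, 1997.
The test result is returned: Apr 1, 1997 + 87 days = Jun 27, 1997.
Isolation begins: Jun 27, 1997 + 71 days = Sep 6, 1997.
The case is reported to public health: Sep 6, 1997 + 90 days = Dec 5, 1997.
Comparing: the patient is tested on May 19, 1997 vs the case is reported to public health on Dec 5, 1997. Earlier: the patient is tested.

The patient is tested — May 19, 1997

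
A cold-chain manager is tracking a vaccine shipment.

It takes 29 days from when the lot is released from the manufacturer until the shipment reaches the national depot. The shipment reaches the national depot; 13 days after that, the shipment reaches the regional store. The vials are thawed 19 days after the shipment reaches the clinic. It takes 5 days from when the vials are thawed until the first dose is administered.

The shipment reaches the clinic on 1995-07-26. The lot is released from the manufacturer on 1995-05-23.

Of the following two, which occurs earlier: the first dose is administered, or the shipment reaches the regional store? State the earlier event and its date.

The shipment reaches the clinic: Jul 26, 1995.
The vials are thawed: Jul 26, 1995 + 19 days = Aug 14, 1995.
The first dose is administered: Aug 14, 1995 + 5 days = Aug 19, 1995.
The lot is released from the manufacturer: May 23, 1995.
The shipment reaches the national depot: May 23, 1995 + 29 days = Jun 21, 1995.
The shipment reaches the regional store: Jun 21, 1995 + 13 days = Jul 4, 1995.
Comparing: the first dose is administered on Aug 19, 1995 vs the shipment reaches the regional store on Jul 4, 1995. Earlier: the shipment reaches the regional store.

The shipment reaches the regional store — 1995-07-04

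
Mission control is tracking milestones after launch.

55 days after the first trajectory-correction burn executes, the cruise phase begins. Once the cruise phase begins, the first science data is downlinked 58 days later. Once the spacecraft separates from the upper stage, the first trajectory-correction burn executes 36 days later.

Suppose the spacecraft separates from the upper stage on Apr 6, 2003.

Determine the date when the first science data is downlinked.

Sep 2, 2003

The spacecraft separates from the upper stage: Apr 6, 2003.
The first trajectory-correction burn executes: Apr 6, 2003 + 36 days = May 12, 2003.
The cruise phase begins: May 12, 2003 + 55 days = Jul 6, 2003.
The first science data is downlinked: Jul 6, 2003 + 58 days = Sep 2, 2003.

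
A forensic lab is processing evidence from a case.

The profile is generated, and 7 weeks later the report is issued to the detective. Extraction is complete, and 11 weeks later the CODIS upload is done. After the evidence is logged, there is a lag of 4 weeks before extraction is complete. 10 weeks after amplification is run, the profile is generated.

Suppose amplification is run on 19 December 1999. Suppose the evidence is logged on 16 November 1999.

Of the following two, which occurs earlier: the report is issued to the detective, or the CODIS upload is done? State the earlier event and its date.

Amplification is run: Dec 19, 1999.
The profile is generated: Dec 19, 1999 + 10 weeks = Feb 27, 2000.
The report is issued to the detective: Feb 27, 2000 + 7 weeks = Apr 16, 2000.
The evidence is logged: Nov 16, 1999.
Extraction is complete: Nov 16, 1999 + 4 weeks = Dec 14, 1999.
The CODIS upload is done: Dec 14, 1999 + 11 weeks = Feb 29, 2000.
Comparing: the report is issued to the detective on Apr 16, 2000 vs the CODIS upload is done on Feb 29, 2000. Earlier: the CODIS upload is done.

The CODIS upload is done — 29 February 2000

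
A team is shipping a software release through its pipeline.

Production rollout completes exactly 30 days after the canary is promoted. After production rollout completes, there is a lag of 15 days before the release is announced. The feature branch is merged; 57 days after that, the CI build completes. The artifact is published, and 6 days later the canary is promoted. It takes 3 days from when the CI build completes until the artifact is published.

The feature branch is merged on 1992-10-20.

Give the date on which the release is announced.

The feature branch is merged: Oct 20, 1992.
The CI build completes: Oct 20, 1992 + 57 days = Dec 16, 1992.
The artifact is published: Dec 16, 1992 + 3 days = Dec 19, 1992.
The canary is promoted: Dec 19, 1992 + 6 days = Dec 25, 1992.
Production rollout completes: Dec 25, 1992 + 30 days = Jan 24, 1993.
The release is announced: Jan 24, 1993 + 15 days = Feb 8, 1993.

1993-02-08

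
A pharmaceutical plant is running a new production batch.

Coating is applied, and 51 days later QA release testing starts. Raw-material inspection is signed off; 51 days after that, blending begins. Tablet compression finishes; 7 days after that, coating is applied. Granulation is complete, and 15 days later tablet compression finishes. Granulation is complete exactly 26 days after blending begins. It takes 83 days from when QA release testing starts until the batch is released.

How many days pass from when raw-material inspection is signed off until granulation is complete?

77 days

Causal path: raw-material inspection is signed off → blending begins → granulation is complete.
Total delay along the path: 51 + 26 = 77 days.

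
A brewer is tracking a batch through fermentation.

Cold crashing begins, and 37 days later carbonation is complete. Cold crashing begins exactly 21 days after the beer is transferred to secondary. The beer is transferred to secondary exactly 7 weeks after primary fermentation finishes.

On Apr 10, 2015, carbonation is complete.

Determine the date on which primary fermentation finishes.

Carbonation is complete: Apr 10, 2015.
Cold crashing begins: Apr 10, 2015 − 37 days = Mar 4, 2015.
The beer is transferred to secondary: Mar 4, 2015 − 21 days = Feb 11, 2015.
Primary fermentation finishes: Feb 11, 2015 − 7 weeks = Dec 24, 2014.

Dec 24, 2014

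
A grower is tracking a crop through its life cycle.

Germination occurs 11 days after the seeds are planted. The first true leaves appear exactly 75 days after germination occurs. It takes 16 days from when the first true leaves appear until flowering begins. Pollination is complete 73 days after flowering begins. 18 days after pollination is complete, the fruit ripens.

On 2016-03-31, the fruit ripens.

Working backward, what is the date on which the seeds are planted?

2015-09-20

The fruit ripens: Mar 31, 2016.
Pollination is complete: Mar 31, 2016 − 18 days = Mar 13, 2016.
Flowering begins: Mar 13, 2016 − 73 days = Dec 31, 2015.
The first true leaves appear: Dec 31, 2015 − 16 days = Dec 15, 2015.
Germination occurs: Dec 15, 2015 − 75 days = Oct 1, 2015.
The seeds are planted: Oct 1, 2015 − 11 days = Sep 20, 2015.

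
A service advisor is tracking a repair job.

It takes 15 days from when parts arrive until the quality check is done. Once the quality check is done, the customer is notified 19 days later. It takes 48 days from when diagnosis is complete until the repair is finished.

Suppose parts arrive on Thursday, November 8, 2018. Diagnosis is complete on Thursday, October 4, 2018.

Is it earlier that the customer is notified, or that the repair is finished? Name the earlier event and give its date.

Parts arrive: Nov 8, 2018.
The quality check is done: Nov 8, 2018 + 15 days = Nov 23, 2018.
The customer is notified: Nov 23, 2018 + 19 days = Dec 12, 2018.
Diagnosis is complete: Oct 4, 2018.
The repair is finished: Oct 4, 2018 + 48 days = Nov 21, 2018.
Comparing: the customer is notified on Dec 12, 2018 vs the repair is finished on Nov 21, 2018. Earlier: the repair is finished.

The repair is finished — Wednesday, November 21, 2018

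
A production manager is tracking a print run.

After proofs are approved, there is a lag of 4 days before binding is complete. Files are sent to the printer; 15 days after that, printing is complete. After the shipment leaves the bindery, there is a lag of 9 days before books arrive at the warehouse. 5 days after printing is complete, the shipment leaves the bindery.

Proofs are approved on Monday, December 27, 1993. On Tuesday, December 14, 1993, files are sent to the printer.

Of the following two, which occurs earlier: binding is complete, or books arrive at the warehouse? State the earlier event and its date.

Proofs are approved: Dec 27, 1993.
Binding is complete: Dec 27, 1993 + 4 days = Dec 31, 1993.
Files are sent to the printer: Dec 14, 1993.
Printing is complete: Dec 14, 1993 + 15 days = Dec 29, 1993.
The shipment leaves the bindery: Dec 29, 1993 + 5 days = Jan 3, 1994.
Books arrive at the warehouse: Jan 3, 1994 + 9 days = Jan 12, 1994.
Comparing: binding is complete on Dec 31, 1993 vs books arrive at the warehouse on Jan 12, 1994. Earlier: binding is complete.

Binding is complete — Friday, December 31, 1993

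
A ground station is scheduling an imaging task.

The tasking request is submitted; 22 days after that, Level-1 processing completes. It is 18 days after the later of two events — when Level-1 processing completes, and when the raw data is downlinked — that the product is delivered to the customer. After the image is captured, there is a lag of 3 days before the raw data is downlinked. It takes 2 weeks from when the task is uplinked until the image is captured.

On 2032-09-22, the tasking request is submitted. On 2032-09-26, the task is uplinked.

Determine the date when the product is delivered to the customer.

2032-11-01

The tasking request is submitted: Sep 22, 2032.
Level-1 processing completes: Sep 22, 2032 + 22 days = Oct 14, 2032.
The task is uplinked: Sep 26, 2032.
The image is captured: Sep 26, 2032 + 2 weeks = Oct 10, 2032.
The raw data is downlinked: Oct 10, 2032 + 3 days = Oct 13, 2032.
Both prerequisites met — Level-1 processing completes (Oct 14, 2032), the raw data is downlinked (Oct 13, 2032); the later is Oct 14, 2032.
The product is delivered to the customer: Oct 14, 2032 + 18 days = Nov 1, 2032.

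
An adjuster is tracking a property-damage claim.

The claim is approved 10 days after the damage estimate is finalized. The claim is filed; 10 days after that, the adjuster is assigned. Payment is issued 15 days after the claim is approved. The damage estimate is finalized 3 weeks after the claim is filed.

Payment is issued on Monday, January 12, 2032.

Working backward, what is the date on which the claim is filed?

Thursday, November 27, 2031

Payment is issued: Jan 12, 2032.
The claim is approved: Jan 12, 2032 − 15 days = Dec 28, 2031.
The damage estimate is finalized: Dec 28, 2031 − 10 days = Dec 18, 2031.
The claim is filed: Dec 18, 2031 − 3 weeks = Nov 27, 2031.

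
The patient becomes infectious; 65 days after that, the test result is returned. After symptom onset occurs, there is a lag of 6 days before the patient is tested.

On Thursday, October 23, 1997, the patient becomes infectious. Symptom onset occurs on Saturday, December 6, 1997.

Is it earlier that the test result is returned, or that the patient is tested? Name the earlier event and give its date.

The patient becomes infectious: Oct 23, 1997.
The test result is returned: Oct 23, 1997 + 65 days = Dec 27, 1997.
Symptom onset occurs: Dec 6, 1997.
The patient is tested: Dec 6, 1997 + 6 days = Dec 12, 1997.
Comparing: the test result is returned on Dec 27, 1997 vs the patient is tested on Dec 12, 1997. Earlier: the patient is tested.

The patient is tested — Friday, December 12, 1997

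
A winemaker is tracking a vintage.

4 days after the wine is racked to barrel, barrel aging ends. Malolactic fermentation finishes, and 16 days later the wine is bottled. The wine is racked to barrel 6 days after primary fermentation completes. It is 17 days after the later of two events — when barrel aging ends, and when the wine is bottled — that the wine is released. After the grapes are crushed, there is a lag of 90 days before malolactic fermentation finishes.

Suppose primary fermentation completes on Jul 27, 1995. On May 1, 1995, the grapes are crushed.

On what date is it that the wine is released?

Primary fermentation completes: Jul 27, 1995.
The wine is racked to barrel: Jul 27, 1995 + 6 days = Aug 2, 1995.
Barrel aging ends: Aug 2, 1995 + 4 days = Aug 6, 1995.
The grapes are crushed: May 1, 1995.
Malolactic fermentation finishes: May 1, 1995 + 90 days = Jul 30, 1995.
The wine is bottled: Jul 30, 1995 + 16 days = Aug 15, 1995.
Both prerequisites met — barrel aging ends (Aug 6, 1995), the wine is bottled (Aug 15, 1995); the later is Aug 15, 1995.
The wine is released: Aug 15, 1995 + 17 days = Sep 1, 1995.

Sep 1, 1995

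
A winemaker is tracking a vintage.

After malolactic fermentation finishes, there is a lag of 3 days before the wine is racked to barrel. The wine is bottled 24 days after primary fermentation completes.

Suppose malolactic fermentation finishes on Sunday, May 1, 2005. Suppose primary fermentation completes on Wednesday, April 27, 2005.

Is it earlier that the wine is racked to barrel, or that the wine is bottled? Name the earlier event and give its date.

The wine is racked to barrel — Wednesday, May 4, 2005

Malolactic fermentation finishes: May 1, 2005.
The wine is racked to barrel: May 1, 2005 + 3 days = May 4, 2005.
Primary fermentation completes: Apr 27, 2005.
The wine is bottled: Apr 27, 2005 + 24 days = May 21, 2005.
Comparing: the wine is racked to barrel on May 4, 2005 vs the wine is bottled on May 21, 2005. Earlier: the wine is racked to barrel.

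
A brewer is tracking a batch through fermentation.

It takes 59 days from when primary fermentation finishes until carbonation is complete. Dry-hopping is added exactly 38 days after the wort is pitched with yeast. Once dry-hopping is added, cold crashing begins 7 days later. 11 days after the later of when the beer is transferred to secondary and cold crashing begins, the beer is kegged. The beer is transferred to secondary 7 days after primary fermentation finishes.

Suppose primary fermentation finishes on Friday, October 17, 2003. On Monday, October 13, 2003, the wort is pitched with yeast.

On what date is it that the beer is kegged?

Monday, December 8, 2003

Primary fermentation finishes: Oct 17, 2003.
The beer is transferred to secondary: Oct 17, 2003 + 7 days = Oct 24, 2003.
The wort is pitched with yeast: Oct 13, 2003.
Dry-hopping is added: Oct 13, 2003 + 38 days = Nov 20, 2003.
Cold crashing begins: Nov 20, 2003 + 7 days = Nov 27, 2003.
Both prerequisites met — the beer is transferred to secondary (Oct 24, 2003), cold crashing begins (Nov 27, 2003); the later is Nov 27, 2003.
The beer is kegged: Nov 27, 2003 + 11 days = Dec 8, 2003.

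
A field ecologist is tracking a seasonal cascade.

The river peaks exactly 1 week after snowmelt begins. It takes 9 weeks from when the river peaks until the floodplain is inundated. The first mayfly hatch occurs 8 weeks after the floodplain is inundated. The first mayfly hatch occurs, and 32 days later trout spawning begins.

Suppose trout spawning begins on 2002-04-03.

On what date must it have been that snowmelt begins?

2001-10-27

Trout spawning begins: Apr 3, 2002.
The first mayfly hatch occurs: Apr 3, 2002 − 32 days = Mar 2, 2002.
The floodplain is inundated: Mar 2, 2002 − 8 weeks = Jan 5, 2002.
The river peaks: Jan 5, 2002 − 9 weeks = Nov 3, 2001.
Snowmelt begins: Nov 3, 2001 − 1 week = Oct 27, 2001.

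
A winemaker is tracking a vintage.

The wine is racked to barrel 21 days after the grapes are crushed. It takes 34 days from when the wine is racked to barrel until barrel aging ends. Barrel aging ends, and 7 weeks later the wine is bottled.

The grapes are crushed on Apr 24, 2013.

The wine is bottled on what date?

The grapes are crushed: Apr 24, 2013.
The wine is racked to barrel: Apr 24, 2013 + 21 days = May 15, 2013.
Barrel aging ends: May 15, 2013 + 34 days = Jun 18, 2013.
The wine is bottled: Jun 18, 2013 + 7 weeks = Aug 6, 2013.

Aug 6, 2013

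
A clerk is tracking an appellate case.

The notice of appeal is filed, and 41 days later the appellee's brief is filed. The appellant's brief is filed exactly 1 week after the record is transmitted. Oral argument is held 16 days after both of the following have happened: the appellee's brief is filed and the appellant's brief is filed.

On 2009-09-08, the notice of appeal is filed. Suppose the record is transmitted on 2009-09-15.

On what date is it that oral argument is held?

The notice of appeal is filed: Sep 8, 2009.
The appellee's brief is filed: Sep 8, 2009 + 41 days = Oct 19, 2009.
The record is transmitted: Sep 15, 2009.
The appellant's brief is filed: Sep 15, 2009 + 1 week = Sep 22, 2009.
Both prerequisites met — the appellee's brief is filed (Oct 19, 2009), the appellant's brief is filed (Sep 22, 2009); the later is Oct 19, 2009.
Oral argument is held: Oct 19, 2009 + 16 days = Nov 4, 2009.

2009-11-04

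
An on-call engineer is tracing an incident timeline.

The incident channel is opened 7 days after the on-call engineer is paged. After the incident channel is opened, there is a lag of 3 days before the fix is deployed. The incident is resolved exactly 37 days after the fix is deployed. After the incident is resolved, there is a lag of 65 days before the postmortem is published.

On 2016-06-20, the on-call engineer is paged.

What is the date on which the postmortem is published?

The on-call engineer is paged: Jun 20, 2016.
The incident channel is opened: Jun 20, 2016 + 7 days = Jun 27, 2016.
The fix is deployed: Jun 27, 2016 + 3 days = Jun 30, 2016.
The incident is resolved: Jun 30, 2016 + 37 days = Aug 6, 2016.
The postmortem is published: Aug 6, 2016 + 65 days = Oct 10, 2016.

2016-10-10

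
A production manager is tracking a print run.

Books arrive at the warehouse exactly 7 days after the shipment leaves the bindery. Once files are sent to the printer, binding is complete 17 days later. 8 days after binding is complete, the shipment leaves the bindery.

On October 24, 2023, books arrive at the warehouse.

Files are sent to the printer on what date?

Books arrive at the warehouse: Oct 24, 2023.
The shipment leaves the bindery: Oct 24, 2023 − 7 days = Oct 17, 2023.
Binding is complete: Oct 17, 2023 − 8 days = Oct 9, 2023.
Files are sent to the printer: Oct 9, 2023 − 17 days = Sep 22, 2023.

September 22, 2023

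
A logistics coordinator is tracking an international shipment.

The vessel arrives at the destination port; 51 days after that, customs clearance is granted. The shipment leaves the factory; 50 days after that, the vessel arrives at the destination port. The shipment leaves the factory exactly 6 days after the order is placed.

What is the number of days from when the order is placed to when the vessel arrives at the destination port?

Causal path: the order is placed → the shipment leaves the factory → the vessel arrives at the destination port.
Total delay along the path: 6 + 50 = 56 days.

56 days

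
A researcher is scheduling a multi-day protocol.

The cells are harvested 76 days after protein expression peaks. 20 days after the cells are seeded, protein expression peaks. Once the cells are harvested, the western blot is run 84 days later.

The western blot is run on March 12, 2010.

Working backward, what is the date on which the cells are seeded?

September 13, 2009

The western blot is run: Mar 12, 2010.
The cells are harvested: Mar 12, 2010 − 84 days = Dec 18, 2009.
Protein expression peaks: Dec 18, 2009 − 76 days = Oct 3, 2009.
The cells are seeded: Oct 3, 2009 − 20 days = Sep 13, 2009.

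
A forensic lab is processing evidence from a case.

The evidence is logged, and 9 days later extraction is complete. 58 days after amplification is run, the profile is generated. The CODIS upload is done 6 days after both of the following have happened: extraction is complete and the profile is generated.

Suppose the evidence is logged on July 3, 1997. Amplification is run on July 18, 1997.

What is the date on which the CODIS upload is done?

The evidence is logged: Jul 3, 1997.
Extraction is complete: Jul 3, 1997 + 9 days = Jul 12, 1997.
Amplification is run: Jul 18, 1997.
The profile is generated: Jul 18, 1997 + 58 days = Sep 14, 1997.
Both prerequisites met — extraction is complete (Jul 12, 1997), the profile is generated (Sep 14, 1997); the later is Sep 14, 1997.
The CODIS upload is done: Sep 14, 1997 + 6 days = Sep 20, 1997.

September 20, 1997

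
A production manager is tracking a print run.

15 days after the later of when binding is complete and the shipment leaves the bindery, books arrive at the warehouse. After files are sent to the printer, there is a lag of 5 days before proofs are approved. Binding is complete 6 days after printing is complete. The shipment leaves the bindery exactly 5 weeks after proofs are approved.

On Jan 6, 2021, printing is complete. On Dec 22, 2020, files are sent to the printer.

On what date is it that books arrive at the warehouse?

Feb 15, 2021

Printing is complete: Jan 6, 2021.
Binding is complete: Jan 6, 2021 + 6 days = Jan 12, 2021.
Files are sent to the printer: Dec 22, 2020.
Proofs are approved: Dec 22, 2020 + 5 days = Dec 27, 2020.
The shipment leaves the bindery: Dec 27, 2020 + 5 weeks = Jan 31, 2021.
Both prerequisites met — binding is complete (Jan 12, 2021), the shipment leaves the bindery (Jan 31, 2021); the later is Jan 31, 2021.
Books arrive at the warehouse: Jan 31, 2021 + 15 days = Feb 15, 2021.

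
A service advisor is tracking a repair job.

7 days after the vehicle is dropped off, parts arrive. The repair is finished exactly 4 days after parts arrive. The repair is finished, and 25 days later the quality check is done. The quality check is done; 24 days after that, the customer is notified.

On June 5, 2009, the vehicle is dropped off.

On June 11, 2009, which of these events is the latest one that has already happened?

The vehicle is dropped off: Jun 5, 2009.
Parts arrive: Jun 5, 2009 + 7 days = Jun 12, 2009.
The repair is finished: Jun 12, 2009 + 4 days = Jun 16, 2009.
The quality check is done: Jun 16, 2009 + 25 days = Jul 11, 2009.
The customer is notified: Jul 11, 2009 + 24 days = Aug 4, 2009.
Jun 11, 2009 falls between when the vehicle is dropped off (Jun 5, 2009) and when parts arrive (Jun 12, 2009).

The vehicle is dropped off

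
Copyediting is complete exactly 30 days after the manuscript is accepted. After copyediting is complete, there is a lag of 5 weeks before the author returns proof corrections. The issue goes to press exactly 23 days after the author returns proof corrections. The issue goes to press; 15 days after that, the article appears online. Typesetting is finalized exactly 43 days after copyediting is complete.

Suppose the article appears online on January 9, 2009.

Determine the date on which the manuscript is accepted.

The article appears online: Jan 9, 2009.
The issue goes to press: Jan 9, 2009 − 15 days = Dec 25, 2008.
The author returns proof corrections: Dec 25, 2008 − 23 days = Dec 2, 2008.
Copyediting is complete: Dec 2, 2008 − 5 weeks = Oct 28, 2008.
The manuscript is accepted: Oct 28, 2008 − 30 days = Sep 28, 2008.

September 28, 2008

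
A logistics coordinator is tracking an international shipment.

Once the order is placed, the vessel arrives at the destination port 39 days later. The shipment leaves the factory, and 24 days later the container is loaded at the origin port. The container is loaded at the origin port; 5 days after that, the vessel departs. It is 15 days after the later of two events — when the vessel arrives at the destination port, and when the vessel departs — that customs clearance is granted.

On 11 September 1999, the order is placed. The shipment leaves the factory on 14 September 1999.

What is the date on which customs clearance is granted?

4 November 1999

The order is placed: Sep 11, 1999.
The vessel arrives at the destination port: Sep 11, 1999 + 39 days = Oct 20, 1999.
The shipment leaves the factory: Sep 14, 1999.
The container is loaded at the origin port: Sep 14, 1999 + 24 days = Oct 8, 1999.
The vessel departs: Oct 8, 1999 + 5 days = Oct 13, 1999.
Both prerequisites met — the vessel arrives at the destination port (Oct 20, 1999), the vessel departs (Oct 13, 1999); the later is Oct 20, 1999.
Customs clearance is granted: Oct 20, 1999 + 15 days = Nov 4, 1999.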